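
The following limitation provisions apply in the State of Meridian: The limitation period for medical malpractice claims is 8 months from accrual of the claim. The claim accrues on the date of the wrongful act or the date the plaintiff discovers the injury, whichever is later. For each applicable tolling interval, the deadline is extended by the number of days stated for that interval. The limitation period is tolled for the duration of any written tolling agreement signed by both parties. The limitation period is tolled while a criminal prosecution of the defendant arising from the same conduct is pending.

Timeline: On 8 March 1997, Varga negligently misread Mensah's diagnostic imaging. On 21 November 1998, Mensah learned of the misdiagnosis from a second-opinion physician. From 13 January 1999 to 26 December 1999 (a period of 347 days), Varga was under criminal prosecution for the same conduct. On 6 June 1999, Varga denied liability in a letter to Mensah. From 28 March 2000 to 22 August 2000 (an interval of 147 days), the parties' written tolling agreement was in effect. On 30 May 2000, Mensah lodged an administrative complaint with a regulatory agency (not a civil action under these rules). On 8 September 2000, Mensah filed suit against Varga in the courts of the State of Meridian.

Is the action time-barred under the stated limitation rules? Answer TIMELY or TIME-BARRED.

Taking the later of the act (8 March 1997) and discovery (21 November 1998), the claim accrued on 21 November 1998.
Adding the 8 months base period to 21 November 1998 gives a deadline of 21 July 1999, before any tolling.
The period was tolled for 347 days by the pending criminal prosecution (13 January 1999 to 26 December 1999), pushing the deadline to 2 July 2000.
The period was tolled for 147 days by the written tolling agreement (28 March 2000 to 22 August 2000), pushing the deadline to 26 November 2000.
None of the other events listed affects the running of the period under the stated rules.
Mensah filed on 8 September 2000, before the 26 November 2000 deadline, so the action is timely.

TIMELY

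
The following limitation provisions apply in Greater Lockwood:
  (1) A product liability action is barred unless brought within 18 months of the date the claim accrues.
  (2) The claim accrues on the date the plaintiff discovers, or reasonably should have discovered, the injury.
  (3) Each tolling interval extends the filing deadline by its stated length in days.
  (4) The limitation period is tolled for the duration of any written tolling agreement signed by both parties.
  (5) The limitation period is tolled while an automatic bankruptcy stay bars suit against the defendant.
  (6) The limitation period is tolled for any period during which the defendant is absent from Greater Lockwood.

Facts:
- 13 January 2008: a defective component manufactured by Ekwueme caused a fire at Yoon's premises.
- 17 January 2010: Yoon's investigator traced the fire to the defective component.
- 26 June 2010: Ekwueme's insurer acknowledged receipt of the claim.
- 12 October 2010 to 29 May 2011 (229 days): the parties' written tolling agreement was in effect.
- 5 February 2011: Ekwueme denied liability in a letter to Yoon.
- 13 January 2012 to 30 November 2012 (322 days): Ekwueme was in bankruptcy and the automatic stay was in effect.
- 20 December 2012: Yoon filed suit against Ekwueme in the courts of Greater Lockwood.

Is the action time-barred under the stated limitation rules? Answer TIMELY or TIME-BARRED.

Accrual is tied to discovery, so the period began on 17 January 2010 rather than on 13 January 2008 when the act occurred.
18 months from 17 January 2010 is 17 July 2011.
The period was tolled for 229 days by the written tolling agreement (12 October 2010 to 29 May 2011), pushing the deadline to 2 March 2012.
Because the automatic bankruptcy stay ran from 13 January 2012 to 30 November 2012, the deadline is extended by 322 days to 18 January 2013.
Nothing else in the chronology tolls or restarts the period.
The 20 December 2012 filing precedes the 18 January 2013 deadline; the claim is timely.

TIMELY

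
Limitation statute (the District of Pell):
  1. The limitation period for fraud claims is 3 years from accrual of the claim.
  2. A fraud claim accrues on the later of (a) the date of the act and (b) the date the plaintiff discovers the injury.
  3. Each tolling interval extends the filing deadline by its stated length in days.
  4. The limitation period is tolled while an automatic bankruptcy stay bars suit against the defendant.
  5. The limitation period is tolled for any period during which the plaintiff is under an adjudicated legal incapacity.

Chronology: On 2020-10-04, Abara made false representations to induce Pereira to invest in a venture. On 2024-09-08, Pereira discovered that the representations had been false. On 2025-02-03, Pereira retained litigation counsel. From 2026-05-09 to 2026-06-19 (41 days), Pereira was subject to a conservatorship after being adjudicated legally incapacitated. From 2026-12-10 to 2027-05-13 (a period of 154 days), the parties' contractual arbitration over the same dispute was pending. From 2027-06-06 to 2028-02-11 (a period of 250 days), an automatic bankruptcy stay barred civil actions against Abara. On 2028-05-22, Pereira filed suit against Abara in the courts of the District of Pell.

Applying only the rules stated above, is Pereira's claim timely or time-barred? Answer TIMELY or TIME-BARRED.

TIMELY

Because discovery on 2024-09-08 post-dates the 2020-10-04 act, accrual under the later-of rule falls on 2024-09-08.
3 years from 2024-09-08 is 2027-09-08.
The period was tolled for 41 days by the plaintiff's legal incapacity (2026-05-09 to 2026-06-19), pushing the deadline to 2027-10-19.
The period was tolled for 250 days by the automatic bankruptcy stay (2027-06-06 to 2028-02-11), pushing the deadline to 2028-06-25.
Although a pending arbitration ran from 2026-12-10 to 2027-05-13, the stated rules do not make that a tolling event, so it is disregarded.
The other events in the timeline have no effect on the limitation period under the stated rules.
Filing on 2028-05-22 beat the 2028-06-25 deadline — the action is timely.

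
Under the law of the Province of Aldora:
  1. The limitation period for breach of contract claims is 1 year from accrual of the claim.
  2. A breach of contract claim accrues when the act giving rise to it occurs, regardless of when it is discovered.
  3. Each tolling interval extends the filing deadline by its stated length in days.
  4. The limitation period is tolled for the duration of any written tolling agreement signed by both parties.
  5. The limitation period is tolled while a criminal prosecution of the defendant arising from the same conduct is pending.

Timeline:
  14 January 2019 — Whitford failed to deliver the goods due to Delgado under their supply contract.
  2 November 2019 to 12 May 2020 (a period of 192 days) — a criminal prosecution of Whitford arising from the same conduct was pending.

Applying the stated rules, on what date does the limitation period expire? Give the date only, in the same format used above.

The limitation period began to run on 14 January 2019.
1 year from 14 January 2019 is 14 January 2020.
The pending criminal prosecution from 2 November 2019 to 12 May 2020 tolled the period for 192 days, extending the deadline to 24 July 2020.

24 July 2020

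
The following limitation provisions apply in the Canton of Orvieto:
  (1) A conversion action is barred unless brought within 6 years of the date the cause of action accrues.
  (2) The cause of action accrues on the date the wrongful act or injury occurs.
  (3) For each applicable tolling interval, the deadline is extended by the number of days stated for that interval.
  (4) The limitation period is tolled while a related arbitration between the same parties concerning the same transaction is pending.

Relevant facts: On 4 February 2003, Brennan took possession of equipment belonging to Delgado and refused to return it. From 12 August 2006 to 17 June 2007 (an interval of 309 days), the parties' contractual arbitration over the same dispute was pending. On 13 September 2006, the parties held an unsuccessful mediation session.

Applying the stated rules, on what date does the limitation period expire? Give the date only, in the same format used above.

The limitation period began to run on 4 February 2003.
6 years from 4 February 2003 is 4 February 2009.
The period was tolled for 309 days by the pending related arbitration (12 August 2006 to 17 June 2007), pushing the deadline to 10 December 2009.
None of the other events listed affects the running of the period under the stated rules.

10 December 2009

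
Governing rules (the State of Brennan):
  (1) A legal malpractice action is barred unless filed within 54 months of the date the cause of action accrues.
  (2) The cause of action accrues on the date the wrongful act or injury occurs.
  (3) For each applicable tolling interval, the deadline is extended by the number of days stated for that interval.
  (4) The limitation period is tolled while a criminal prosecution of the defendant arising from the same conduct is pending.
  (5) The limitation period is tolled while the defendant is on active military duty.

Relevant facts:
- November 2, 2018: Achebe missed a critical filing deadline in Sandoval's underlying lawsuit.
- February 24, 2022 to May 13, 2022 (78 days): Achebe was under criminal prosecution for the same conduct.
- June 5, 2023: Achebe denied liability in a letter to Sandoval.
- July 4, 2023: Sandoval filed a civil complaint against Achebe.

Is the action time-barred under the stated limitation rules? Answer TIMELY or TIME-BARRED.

The cause of action accrued on November 2, 2018, the date of the act.
Adding the 54 months base period to November 2, 2018 gives a deadline of May 2, 2023, before any tolling.
The pending criminal prosecution from February 24, 2022 to May 13, 2022 tolled the period for 78 days, extending the deadline to July 19, 2023.
The other events in the timeline have no effect on the limitation period under the stated rules.
Filing on July 4, 2023 beat the July 19, 2023 deadline — the action is timely.

TIMELY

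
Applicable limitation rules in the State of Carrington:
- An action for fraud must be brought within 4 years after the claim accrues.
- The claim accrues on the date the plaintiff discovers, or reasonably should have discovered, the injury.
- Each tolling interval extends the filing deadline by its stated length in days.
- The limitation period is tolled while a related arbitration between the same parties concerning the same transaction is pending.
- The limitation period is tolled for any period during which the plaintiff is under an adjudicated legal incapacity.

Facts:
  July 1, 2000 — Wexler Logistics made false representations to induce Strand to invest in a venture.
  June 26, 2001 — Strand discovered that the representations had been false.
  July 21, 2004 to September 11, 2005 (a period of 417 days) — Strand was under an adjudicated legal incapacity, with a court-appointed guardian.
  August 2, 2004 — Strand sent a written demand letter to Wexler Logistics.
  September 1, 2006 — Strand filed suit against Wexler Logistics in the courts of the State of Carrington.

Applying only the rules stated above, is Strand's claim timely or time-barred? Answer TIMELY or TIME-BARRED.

Accrual is tied to discovery, so the period began on June 26, 2001 rather than on July 1, 2000 when the act occurred.
Adding the 4 years base period to June 26, 2001 gives a deadline of June 26, 2005, before any tolling.
The period was tolled for 417 days by the plaintiff's legal incapacity (July 21, 2004 to September 11, 2005), pushing the deadline to August 17, 2006.
Nothing else in the chronology tolls or restarts the period.
Strand filed on September 1, 2006, after the August 17, 2006 deadline, so the action is time-barred.

TIME-BARRED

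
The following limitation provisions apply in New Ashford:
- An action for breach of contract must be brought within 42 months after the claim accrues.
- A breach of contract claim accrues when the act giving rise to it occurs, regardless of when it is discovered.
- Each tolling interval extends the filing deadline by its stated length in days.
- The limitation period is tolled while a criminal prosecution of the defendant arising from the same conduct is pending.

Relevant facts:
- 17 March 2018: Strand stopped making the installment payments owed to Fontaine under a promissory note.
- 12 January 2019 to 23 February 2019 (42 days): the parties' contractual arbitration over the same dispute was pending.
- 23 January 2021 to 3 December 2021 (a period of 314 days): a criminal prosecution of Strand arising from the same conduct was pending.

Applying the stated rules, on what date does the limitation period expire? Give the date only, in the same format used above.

28 July 2022

The limitation period began to run on 17 March 2018.
Adding the 42 months base period to 17 March 2018 gives a deadline of 17 September 2021, before any tolling.
Because the pending criminal prosecution ran from 23 January 2021 to 3 December 2021, the deadline is extended by 314 days to 28 July 2022.
The pending related arbitration from 12 January 2019 to 23 February 2019 does not toll the period, because no stated rule makes a pending arbitration a tolling event.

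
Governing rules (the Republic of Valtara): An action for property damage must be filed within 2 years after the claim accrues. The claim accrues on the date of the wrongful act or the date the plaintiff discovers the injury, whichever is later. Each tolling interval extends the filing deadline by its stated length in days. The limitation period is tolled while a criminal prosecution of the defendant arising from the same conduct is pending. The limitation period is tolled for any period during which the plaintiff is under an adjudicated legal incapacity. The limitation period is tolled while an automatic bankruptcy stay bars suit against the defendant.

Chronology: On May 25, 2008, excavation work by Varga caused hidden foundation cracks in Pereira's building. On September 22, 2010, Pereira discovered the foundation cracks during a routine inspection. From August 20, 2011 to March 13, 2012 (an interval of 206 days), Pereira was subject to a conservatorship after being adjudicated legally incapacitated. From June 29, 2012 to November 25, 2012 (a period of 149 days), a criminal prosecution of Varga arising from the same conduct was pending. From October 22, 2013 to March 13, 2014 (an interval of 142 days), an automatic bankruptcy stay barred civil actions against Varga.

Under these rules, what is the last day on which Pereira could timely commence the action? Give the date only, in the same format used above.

September 12, 2013

The claim accrued on September 22, 2010 — the later of the May 25, 2008 act and the September 22, 2010 discovery.
The untolled deadline — 2 years after September 22, 2010 — is September 22, 2012.
Because the plaintiff's legal incapacity ran from August 20, 2011 to March 13, 2012, the deadline is extended by 206 days to April 16, 2013.
The pending criminal prosecution from June 29, 2012 to November 25, 2012 tolled the period for 149 days, extending the deadline to September 12, 2013.
The automatic bankruptcy stay starting October 22, 2013 came too late — the period had run on September 12, 2013 — and so does not extend the deadline.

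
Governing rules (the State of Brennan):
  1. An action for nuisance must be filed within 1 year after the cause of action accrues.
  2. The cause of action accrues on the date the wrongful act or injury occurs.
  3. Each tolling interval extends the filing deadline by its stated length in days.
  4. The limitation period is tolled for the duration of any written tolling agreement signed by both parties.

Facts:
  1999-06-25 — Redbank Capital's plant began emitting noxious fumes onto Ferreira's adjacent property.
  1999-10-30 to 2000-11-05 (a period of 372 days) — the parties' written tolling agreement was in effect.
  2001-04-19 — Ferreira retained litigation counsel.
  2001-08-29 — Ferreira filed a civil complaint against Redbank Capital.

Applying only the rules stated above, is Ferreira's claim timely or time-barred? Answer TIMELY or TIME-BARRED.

The cause of action accrued on 1999-06-25, the date of the act.
1 year from 1999-06-25 is 2000-06-25.
Because the written tolling agreement ran from 1999-10-30 to 2000-11-05, the deadline is extended by 372 days to 2001-07-02.
The other events in the timeline have no effect on the limitation period under the stated rules.
Filing on 2001-08-29 missed the 2001-07-02 deadline — the action is time-barred.

TIME-BARRED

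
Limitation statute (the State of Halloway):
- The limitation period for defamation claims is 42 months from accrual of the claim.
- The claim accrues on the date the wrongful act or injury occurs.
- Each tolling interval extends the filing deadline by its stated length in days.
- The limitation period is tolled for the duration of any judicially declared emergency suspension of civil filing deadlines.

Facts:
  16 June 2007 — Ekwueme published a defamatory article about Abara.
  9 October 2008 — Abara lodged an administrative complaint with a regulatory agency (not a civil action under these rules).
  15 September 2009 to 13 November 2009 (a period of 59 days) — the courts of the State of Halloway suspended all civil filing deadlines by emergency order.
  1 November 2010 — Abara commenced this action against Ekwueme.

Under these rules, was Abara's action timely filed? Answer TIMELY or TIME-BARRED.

The claim accrued on 16 June 2007, when the wrongful act occurred.
The untolled deadline — 42 months after 16 June 2007 — is 16 December 2010.
Because the emergency suspension of filing deadlines ran from 15 September 2009 to 13 November 2009, the deadline is extended by 59 days to 13 February 2011.
None of the other events listed affects the running of the period under the stated rules.
Abara filed on 1 November 2010, before the 13 February 2011 deadline, so the action is timely.

TIMELY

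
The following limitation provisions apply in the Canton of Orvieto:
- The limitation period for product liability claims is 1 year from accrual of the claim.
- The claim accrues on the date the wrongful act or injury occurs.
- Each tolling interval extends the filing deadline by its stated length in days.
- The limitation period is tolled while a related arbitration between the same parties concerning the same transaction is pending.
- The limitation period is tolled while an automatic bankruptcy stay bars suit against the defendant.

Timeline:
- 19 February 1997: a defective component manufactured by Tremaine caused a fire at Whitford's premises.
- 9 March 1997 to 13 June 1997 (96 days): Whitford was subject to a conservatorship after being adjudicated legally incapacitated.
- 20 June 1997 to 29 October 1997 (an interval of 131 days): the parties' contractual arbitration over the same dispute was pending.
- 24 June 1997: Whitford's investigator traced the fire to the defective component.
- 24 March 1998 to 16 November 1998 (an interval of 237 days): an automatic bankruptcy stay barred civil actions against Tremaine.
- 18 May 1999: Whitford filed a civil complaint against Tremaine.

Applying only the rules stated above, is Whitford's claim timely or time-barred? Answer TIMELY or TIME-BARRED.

TIME-BARRED

The claim accrued on 19 February 1997, when the wrongful act occurred; under the stated occurrence rule the 24 June 1997 discovery does not delay accrual.
The untolled deadline — 1 year after 19 February 1997 — is 19 February 1998.
The pending related arbitration from 20 June 1997 to 29 October 1997 tolled the period for 131 days, extending the deadline to 30 June 1998.
The automatic bankruptcy stay from 24 March 1998 to 16 November 1998 tolled the period for 237 days, extending the deadline to 22 February 1999.
The plaintiff's legal incapacity from 9 March 1997 to 13 June 1997 does not toll the period, because no stated rule makes the plaintiff's incapacity a tolling event.
The 18 May 1999 filing falls after the 22 February 1999 deadline; the claim is time-barred.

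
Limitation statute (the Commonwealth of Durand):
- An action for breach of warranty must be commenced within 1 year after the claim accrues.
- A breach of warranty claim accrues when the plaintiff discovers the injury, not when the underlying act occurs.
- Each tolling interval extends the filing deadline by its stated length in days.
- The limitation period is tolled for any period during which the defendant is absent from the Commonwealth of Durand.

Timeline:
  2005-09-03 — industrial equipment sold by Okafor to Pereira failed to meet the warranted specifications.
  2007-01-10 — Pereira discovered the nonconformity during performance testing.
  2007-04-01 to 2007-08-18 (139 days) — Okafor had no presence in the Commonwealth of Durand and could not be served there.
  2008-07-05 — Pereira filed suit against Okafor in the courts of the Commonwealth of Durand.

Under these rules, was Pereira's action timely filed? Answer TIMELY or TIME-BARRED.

TIME-BARRED

The claim did not accrue until Pereira discovered the injury on 2007-01-10; the 2005-09-03 act date does not start the clock under the stated rule.
1 year from 2007-01-10 is 2008-01-10.
The defendant's absence from the jurisdiction from 2007-04-01 to 2007-08-18 tolled the period for 139 days, extending the deadline to 2008-05-28.
Filing on 2008-07-05 missed the 2008-05-28 deadline — the action is time-barred.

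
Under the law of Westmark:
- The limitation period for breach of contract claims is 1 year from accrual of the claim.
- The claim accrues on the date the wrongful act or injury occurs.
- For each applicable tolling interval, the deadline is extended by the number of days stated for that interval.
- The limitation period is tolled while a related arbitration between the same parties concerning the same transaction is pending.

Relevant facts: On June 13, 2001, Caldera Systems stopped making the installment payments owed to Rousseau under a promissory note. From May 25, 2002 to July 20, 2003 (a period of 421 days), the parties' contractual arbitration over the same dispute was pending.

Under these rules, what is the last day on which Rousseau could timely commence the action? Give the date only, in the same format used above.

August 8, 2003

The claim accrued on June 13, 2001, when the wrongful act occurred.
The untolled deadline — 1 year after June 13, 2001 — is June 13, 2002.
The pending related arbitration from May 25, 2002 to July 20, 2003 tolled the period for 421 days, extending the deadline to August 8, 2003.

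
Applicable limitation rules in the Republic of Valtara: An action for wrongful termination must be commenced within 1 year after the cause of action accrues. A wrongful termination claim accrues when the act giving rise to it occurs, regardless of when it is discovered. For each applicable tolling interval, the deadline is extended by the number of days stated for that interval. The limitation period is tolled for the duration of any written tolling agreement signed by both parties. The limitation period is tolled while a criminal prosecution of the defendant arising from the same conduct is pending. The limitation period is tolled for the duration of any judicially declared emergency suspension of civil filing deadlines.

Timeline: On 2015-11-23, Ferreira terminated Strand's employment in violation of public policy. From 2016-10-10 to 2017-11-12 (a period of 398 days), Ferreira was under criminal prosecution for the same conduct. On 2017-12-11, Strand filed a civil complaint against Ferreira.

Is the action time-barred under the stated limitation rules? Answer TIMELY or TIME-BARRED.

The cause of action accrued on 2015-11-23, the date of the act.
Adding the 1 year base period to 2015-11-23 gives a deadline of 2016-11-23, before any tolling.
The pending criminal prosecution from 2016-10-10 to 2017-11-12 tolled the period for 398 days, extending the deadline to 2017-12-26.
Strand filed on 2017-12-11, before the 2017-12-26 deadline, so the action is timely.

TIMELY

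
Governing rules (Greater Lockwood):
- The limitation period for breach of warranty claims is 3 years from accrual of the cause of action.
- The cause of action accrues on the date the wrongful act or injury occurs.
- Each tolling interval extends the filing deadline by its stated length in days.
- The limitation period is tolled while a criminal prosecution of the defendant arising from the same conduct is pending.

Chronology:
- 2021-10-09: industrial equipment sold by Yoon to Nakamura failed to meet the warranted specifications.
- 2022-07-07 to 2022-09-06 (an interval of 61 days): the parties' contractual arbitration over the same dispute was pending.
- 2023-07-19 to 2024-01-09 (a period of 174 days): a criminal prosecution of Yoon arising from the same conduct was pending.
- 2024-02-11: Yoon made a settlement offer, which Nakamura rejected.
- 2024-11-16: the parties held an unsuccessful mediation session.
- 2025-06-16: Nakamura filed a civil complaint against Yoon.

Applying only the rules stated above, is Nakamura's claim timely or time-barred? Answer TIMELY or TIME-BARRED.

The limitation period began to run on 2021-10-09.
3 years from 2021-10-09 is 2024-10-09.
The pending criminal prosecution from 2023-07-19 to 2024-01-09 tolled the period for 174 days, extending the deadline to 2025-04-01.
No stated provision tolls the period for a pending arbitration, so the interval from 2022-07-07 to 2022-09-06 has no effect on the deadline.
The other events in the timeline have no effect on the limitation period under the stated rules.
Nakamura filed on 2025-06-16, after the 2025-04-01 deadline, so the action is time-barred.

TIME-BARRED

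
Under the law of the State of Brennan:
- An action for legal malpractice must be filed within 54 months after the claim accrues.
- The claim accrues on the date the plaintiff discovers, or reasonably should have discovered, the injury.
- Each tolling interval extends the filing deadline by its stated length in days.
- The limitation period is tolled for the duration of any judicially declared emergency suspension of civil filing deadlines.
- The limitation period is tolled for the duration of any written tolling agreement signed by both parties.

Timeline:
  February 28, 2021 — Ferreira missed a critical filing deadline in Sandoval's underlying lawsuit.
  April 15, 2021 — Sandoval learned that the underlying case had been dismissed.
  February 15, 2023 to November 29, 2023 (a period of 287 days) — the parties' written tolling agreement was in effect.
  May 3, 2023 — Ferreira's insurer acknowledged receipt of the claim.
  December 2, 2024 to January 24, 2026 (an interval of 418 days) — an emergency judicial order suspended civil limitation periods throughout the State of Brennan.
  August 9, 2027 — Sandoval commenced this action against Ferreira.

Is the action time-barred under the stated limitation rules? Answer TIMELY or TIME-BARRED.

TIMELY

Under the discovery rule, the claim accrued on April 15, 2021, when Sandoval discovered the injury — not on the February 28, 2021 date of the underlying act.
The untolled deadline — 54 months after April 15, 2021 — is October 15, 2025.
Because the written tolling agreement ran from February 15, 2023 to November 29, 2023, the deadline is extended by 287 days to July 29, 2026.
Because the emergency suspension of filing deadlines ran from December 2, 2024 to January 24, 2026, the deadline is extended by 418 days to September 20, 2027.
None of the other events listed affects the running of the period under the stated rules.
The August 9, 2027 filing precedes the September 20, 2027 deadline; the claim is timely.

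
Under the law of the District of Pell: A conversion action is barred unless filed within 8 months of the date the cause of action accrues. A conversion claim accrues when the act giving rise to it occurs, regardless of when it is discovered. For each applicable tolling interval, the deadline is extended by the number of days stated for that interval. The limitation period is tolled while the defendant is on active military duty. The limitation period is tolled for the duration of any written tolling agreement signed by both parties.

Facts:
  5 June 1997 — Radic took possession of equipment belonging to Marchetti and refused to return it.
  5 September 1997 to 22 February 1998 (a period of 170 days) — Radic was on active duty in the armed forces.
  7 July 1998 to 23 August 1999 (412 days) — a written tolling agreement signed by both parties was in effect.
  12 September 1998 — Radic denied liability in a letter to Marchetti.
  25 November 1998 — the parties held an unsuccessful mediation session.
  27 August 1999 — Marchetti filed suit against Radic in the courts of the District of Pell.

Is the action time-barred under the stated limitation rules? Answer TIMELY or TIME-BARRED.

The claim accrued on 5 June 1997, when the wrongful act occurred.
Adding the 8 months base period to 5 June 1997 gives a deadline of 5 February 1998, before any tolling.
The period was tolled for 170 days by the defendant's active military service (5 September 1997 to 22 February 1998), pushing the deadline to 25 July 1998.
The written tolling agreement from 7 July 1998 to 23 August 1999 tolled the period for 412 days, extending the deadline to 10 September 1999.
None of the other events listed affects the running of the period under the stated rules.
Filing on 27 August 1999 beat the 10 September 1999 deadline — the action is timely.

TIMELY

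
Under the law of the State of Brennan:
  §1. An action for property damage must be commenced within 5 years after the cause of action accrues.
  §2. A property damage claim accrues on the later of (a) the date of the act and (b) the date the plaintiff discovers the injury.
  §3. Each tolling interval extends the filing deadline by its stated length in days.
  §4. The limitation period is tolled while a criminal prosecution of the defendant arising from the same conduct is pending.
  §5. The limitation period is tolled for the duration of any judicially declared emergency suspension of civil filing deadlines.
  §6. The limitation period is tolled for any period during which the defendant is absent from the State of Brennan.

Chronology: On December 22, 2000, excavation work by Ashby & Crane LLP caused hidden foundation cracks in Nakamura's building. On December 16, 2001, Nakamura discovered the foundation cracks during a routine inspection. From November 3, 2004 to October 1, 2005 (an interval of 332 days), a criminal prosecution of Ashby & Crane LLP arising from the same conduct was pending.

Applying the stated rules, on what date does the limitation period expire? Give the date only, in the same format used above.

Because discovery on December 16, 2001 post-dates the December 22, 2000 act, accrual under the later-of rule falls on December 16, 2001.
The untolled deadline — 5 years after December 16, 2001 — is December 16, 2006.
The period was tolled for 332 days by the pending criminal prosecution (November 3, 2004 to October 1, 2005), pushing the deadline to November 13, 2007.

November 13, 2007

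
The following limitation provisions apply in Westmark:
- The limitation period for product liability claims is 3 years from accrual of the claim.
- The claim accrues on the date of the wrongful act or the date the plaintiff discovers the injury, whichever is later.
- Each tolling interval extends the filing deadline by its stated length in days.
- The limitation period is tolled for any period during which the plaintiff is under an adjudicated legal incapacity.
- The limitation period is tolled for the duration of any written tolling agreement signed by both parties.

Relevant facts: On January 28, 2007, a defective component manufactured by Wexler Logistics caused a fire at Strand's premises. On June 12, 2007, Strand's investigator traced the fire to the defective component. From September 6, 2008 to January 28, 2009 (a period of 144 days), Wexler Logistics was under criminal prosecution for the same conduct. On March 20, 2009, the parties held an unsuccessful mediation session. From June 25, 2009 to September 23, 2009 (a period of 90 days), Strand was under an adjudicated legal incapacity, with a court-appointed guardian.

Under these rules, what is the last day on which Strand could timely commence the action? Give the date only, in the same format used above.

Because discovery on June 12, 2007 post-dates the January 28, 2007 act, accrual under the later-of rule falls on June 12, 2007.
3 years from June 12, 2007 is June 12, 2010.
Because the plaintiff's legal incapacity ran from June 25, 2009 to September 23, 2009, the deadline is extended by 90 days to September 10, 2010.
Although a criminal prosecution ran from September 6, 2008 to January 28, 2009, the stated rules do not make that a tolling event, so it is disregarded.
Nothing else in the chronology tolls or restarts the period.

September 10, 2010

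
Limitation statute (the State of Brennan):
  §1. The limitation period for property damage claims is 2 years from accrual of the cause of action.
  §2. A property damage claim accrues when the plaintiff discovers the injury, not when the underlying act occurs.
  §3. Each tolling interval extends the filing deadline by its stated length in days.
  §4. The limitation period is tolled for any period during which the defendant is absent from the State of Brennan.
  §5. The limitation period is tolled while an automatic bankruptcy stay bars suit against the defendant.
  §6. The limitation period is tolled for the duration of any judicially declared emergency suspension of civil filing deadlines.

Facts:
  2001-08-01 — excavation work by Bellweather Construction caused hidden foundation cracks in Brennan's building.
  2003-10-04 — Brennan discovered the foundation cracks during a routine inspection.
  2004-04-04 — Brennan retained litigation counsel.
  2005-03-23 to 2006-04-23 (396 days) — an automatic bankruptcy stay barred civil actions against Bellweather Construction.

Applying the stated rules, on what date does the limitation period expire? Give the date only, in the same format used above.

Under the discovery rule, the claim accrued on 2003-10-04, when Brennan discovered the injury — not on the 2001-08-01 date of the underlying act.
Adding the 2 years base period to 2003-10-04 gives a deadline of 2005-10-04, before any tolling.
Because the automatic bankruptcy stay ran from 2005-03-23 to 2006-04-23, the deadline is extended by 396 days to 2006-11-04.
The other events in the timeline have no effect on the limitation period under the stated rules.

2006-11-04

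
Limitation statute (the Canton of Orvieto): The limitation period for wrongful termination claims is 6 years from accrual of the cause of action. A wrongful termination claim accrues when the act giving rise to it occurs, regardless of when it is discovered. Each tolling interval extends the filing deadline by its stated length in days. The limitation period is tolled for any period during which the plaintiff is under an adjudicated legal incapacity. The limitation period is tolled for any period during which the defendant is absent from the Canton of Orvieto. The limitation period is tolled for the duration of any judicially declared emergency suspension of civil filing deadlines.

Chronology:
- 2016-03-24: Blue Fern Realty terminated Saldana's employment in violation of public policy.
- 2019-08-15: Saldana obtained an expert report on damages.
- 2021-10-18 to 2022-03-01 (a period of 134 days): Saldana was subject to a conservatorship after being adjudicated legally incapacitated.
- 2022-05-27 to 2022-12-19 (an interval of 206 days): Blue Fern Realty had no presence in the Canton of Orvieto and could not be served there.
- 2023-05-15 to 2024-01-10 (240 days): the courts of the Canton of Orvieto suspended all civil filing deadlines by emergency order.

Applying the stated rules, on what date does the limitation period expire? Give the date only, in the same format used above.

2023-02-27

The claim accrued on 2016-03-24, when the wrongful act occurred.
6 years from 2016-03-24 is 2022-03-24.
The plaintiff's legal incapacity from 2021-10-18 to 2022-03-01 tolled the period for 134 days, extending the deadline to 2022-08-05.
Because the defendant's absence from the jurisdiction ran from 2022-05-27 to 2022-12-19, the deadline is extended by 206 days to 2023-02-27.
By the time the emergency suspension of filing deadlines began on 2023-05-15, the limitation period had already expired on 2023-02-27; that interval cannot revive it.
Nothing else in the chronology tolls or restarts the period.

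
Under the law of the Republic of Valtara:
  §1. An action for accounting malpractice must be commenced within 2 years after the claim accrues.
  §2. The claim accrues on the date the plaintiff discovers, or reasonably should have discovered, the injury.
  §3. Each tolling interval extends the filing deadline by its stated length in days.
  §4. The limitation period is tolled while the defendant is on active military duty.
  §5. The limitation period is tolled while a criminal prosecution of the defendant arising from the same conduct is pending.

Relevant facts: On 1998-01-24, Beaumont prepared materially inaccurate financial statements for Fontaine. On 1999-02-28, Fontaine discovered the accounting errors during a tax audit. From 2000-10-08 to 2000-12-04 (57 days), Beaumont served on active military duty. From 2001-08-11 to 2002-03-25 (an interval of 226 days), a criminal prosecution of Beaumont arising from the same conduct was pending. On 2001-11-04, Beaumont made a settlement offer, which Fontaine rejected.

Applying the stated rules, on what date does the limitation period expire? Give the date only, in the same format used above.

Accrual is tied to discovery, so the period began on 1999-02-28 rather than on 1998-01-24 when the act occurred.
2 years from 1999-02-28 is 2001-02-28.
The defendant's active military service from 2000-10-08 to 2000-12-04 tolled the period for 57 days, extending the deadline to 2001-04-26.
The pending criminal prosecution starting 2001-08-11 came too late — the period had run on 2001-04-26 — and so does not extend the deadline.
None of the other events listed affects the running of the period under the stated rules.

2001-04-26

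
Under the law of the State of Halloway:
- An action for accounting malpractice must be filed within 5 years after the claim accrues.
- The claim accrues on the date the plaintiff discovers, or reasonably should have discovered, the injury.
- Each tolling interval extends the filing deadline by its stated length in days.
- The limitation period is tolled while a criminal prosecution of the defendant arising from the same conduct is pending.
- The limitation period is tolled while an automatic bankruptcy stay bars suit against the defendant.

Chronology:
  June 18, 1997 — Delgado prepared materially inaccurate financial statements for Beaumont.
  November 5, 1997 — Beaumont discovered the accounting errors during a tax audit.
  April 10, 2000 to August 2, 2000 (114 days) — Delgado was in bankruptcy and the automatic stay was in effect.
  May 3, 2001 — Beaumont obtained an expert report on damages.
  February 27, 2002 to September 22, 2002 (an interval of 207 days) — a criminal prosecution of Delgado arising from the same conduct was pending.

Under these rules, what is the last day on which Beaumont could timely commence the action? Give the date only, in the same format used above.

September 22, 2003

The claim did not accrue until Beaumont discovered the injury on November 5, 1997; the June 18, 1997 act date does not start the clock under the stated rule.
Adding the 5 years base period to November 5, 1997 gives a deadline of November 5, 2002, before any tolling.
The automatic bankruptcy stay from April 10, 2000 to August 2, 2000 tolled the period for 114 days, extending the deadline to February 27, 2003.
The pending criminal prosecution from February 27, 2002 to September 22, 2002 tolled the period for 207 days, extending the deadline to September 22, 2003.
Nothing else in the chronology tolls or restarts the period.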